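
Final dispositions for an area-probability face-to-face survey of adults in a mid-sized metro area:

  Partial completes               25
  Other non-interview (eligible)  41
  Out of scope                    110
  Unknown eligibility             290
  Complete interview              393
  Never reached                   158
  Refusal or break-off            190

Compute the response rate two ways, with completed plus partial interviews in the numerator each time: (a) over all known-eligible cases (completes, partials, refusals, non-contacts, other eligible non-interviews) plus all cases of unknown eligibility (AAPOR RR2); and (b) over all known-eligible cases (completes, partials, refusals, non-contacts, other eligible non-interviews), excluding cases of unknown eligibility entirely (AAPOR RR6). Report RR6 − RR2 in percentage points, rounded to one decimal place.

13.7

Numerator → 393 + 25 = 418
Base → 393 + 25 + 190 + 158 + 41 + 290 = 1097
RR2 = 418 / 1097 = 0.3810
Base → 393 + 25 + 190 + 158 + 41 = 807
RR6 = 418 / 807 = 0.5180
Difference = 51.80 − 38.10 = 13.70 percentage points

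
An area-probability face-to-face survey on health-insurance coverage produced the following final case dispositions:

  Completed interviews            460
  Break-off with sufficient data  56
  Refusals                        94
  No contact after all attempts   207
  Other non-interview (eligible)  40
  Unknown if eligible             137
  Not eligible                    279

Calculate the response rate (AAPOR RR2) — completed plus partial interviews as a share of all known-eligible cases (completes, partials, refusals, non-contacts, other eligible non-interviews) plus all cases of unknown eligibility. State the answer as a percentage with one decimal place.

51.9%

Numerator → 460 + 56 = 516
Denom → 460 + 56 + 94 + 207 + 40 + 137 = 994
RR2 = 516 / 994 = 0.5191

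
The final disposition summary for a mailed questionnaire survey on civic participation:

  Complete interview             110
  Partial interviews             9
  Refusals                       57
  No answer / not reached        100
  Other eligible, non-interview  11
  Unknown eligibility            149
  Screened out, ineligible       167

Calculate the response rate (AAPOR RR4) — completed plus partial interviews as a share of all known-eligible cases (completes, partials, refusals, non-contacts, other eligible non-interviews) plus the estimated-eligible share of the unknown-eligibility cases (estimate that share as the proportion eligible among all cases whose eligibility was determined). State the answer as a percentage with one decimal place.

Top: 110 + 9 = 119
Known eligible: 110 + 9 + 57 + 100 + 11 = 287
e = 287 / (287 + 167) = 287 / 454 = 0.6322
Eligible share of unknowns: 0.6322 × 149 = 94.20
Base: 287 + 94.20 = 381.20
RR4 = 119 / 381.20 = 0.3122

31.2%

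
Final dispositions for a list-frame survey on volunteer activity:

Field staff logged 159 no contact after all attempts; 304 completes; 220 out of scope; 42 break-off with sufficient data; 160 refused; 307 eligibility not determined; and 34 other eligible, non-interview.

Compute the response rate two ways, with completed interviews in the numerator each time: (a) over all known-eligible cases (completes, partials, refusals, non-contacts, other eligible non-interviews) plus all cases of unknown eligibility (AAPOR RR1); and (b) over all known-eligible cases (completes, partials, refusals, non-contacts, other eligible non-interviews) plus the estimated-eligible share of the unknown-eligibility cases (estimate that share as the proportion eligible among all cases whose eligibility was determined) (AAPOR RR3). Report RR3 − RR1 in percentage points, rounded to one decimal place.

2.4

Top → 304
Base → 304 + 42 + 160 + 159 + 34 + 307 = 1006
RR1 = 304 / 1006 = 0.3022
Known eligible → 304 + 42 + 160 + 159 + 34 = 699
e = 699 / (699 + 220) = 699 / 919 = 0.7606
e × U → 0.7606 × 307 = 233.50
Base → 699 + 233.50 = 932.50
RR3 = 304 / 932.50 = 0.3260
Difference = 32.60 − 30.22 = 2.38 percentage points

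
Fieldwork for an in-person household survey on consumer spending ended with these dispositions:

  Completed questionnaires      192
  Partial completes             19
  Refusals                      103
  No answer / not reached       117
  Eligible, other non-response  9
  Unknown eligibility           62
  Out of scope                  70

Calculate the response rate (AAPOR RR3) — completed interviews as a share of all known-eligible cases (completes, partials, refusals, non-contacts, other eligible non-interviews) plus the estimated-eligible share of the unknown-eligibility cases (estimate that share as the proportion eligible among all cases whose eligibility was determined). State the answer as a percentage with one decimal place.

Top = 192
Known eligible = 192 + 19 + 103 + 117 + 9 = 440
e = 440 / (440 + 70) = 440 / 510 = 0.8627
Estimated eligible among unknowns = 0.8627 × 62 = 53.49
Denom = 440 + 53.49 = 493.49
RR3 = 192 / 493.49 = 0.3891

38.9%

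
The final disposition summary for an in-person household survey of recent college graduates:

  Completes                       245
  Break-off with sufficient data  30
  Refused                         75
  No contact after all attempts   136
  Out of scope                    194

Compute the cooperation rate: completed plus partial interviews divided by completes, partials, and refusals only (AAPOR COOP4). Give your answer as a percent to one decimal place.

78.6%

Numerator → 245 + 30 = 275
Denom → 245 + 30 + 75 = 350
COOP4 = 275 / 350 = 0.7857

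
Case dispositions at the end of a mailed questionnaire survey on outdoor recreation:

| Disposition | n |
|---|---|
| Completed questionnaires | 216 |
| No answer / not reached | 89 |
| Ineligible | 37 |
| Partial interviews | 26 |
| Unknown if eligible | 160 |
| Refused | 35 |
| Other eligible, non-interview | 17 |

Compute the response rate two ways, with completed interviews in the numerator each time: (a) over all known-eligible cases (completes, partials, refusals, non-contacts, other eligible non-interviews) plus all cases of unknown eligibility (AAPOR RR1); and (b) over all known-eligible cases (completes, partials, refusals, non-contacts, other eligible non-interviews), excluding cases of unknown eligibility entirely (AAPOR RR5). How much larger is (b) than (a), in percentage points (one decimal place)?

Numerator = 216
Denom = 216 + 26 + 35 + 89 + 17 + 160 = 543
RR1 = 216 / 543 = 0.3978
Denom = 216 + 26 + 35 + 89 + 17 = 383
RR5 = 216 / 383 = 0.5640
Difference = 56.40 − 39.78 = 16.62 percentage points

16.6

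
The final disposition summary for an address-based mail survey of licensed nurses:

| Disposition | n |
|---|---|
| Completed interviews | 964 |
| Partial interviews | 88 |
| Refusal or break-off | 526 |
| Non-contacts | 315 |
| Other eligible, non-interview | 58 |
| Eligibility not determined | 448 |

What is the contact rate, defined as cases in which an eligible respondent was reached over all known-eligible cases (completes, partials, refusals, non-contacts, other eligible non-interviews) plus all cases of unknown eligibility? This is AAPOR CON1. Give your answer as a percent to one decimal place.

Num → 964 + 88 + 526 + 58 = 1636
Denom → 964 + 88 + 526 + 315 + 58 + 448 = 2399
CON1 = 1636 / 2399 = 0.6820

68.2%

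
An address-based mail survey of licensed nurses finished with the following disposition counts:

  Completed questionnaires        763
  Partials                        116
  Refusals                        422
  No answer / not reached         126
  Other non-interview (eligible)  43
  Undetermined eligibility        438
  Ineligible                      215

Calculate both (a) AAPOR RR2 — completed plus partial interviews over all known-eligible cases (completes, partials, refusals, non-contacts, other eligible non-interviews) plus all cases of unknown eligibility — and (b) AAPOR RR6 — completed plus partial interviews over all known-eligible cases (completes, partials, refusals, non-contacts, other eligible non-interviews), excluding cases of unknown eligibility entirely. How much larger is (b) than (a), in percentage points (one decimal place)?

Top → 763 + 116 = 879
Denom → 763 + 116 + 422 + 126 + 43 + 438 = 1908
RR2 = 879 / 1908 = 0.4607
Denom → 763 + 116 + 422 + 126 + 43 = 1470
RR6 = 879 / 1470 = 0.5980
Difference = 59.80 − 46.07 = 13.73 percentage points

13.7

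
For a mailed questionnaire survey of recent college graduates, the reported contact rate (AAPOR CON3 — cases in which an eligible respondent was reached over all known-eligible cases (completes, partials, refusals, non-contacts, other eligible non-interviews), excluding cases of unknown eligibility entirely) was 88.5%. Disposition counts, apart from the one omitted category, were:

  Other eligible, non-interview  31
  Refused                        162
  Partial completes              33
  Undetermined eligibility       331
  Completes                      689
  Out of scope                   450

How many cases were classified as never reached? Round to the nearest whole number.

119

Num → 689 + 33 + 162 + 31 = 915
CON3 = 915 / D = 0.885
D = 915 / 0.885 = 1033.9
Rest of base = 915
never reached = 1033.9 − 915 ≈ 119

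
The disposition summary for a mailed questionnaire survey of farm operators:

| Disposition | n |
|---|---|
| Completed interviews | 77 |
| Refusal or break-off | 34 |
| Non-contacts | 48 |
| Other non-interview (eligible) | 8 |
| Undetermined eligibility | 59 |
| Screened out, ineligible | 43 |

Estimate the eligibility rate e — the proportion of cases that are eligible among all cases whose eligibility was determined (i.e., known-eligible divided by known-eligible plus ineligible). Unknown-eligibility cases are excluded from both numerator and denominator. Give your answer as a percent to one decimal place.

Eligible (known) = 77 + 34 + 48 + 8 = 167
e = 167 / (167 + 43) = 167 / 210 = 0.7952

79.5%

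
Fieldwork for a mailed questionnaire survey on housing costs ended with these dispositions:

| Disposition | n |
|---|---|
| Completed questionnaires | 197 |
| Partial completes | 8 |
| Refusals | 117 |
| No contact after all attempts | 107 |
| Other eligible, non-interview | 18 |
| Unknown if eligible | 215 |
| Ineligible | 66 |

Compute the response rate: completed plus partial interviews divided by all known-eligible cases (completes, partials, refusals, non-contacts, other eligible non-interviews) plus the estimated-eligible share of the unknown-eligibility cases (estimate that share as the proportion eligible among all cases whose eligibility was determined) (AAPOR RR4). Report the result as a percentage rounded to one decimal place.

32.3%

Top = 197 + 8 = 205
Determined eligible = 197 + 8 + 117 + 107 + 18 = 447
e = 447 / (447 + 66) = 447 / 513 = 0.8713
Estimated eligible among unknowns = 0.8713 × 215 = 187.33
Denominator = 447 + 187.33 = 634.33
RR4 = 205 / 634.33 = 0.3232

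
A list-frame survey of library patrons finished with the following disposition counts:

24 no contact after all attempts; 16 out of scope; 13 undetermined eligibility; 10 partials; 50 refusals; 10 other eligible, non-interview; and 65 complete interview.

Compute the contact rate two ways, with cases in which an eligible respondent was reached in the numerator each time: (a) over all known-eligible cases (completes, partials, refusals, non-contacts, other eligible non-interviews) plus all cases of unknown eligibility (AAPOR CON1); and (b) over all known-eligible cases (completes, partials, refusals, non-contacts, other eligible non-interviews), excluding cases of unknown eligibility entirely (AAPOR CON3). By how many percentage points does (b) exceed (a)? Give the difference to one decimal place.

Top = 65 + 10 + 50 + 10 = 135
Denominator = 65 + 10 + 50 + 24 + 10 + 13 = 172
CON1 = 135 / 172 = 0.7849
Denominator = 65 + 10 + 50 + 24 + 10 = 159
CON3 = 135 / 159 = 0.8491
Difference = 84.91 − 78.49 = 6.42 percentage points

6.4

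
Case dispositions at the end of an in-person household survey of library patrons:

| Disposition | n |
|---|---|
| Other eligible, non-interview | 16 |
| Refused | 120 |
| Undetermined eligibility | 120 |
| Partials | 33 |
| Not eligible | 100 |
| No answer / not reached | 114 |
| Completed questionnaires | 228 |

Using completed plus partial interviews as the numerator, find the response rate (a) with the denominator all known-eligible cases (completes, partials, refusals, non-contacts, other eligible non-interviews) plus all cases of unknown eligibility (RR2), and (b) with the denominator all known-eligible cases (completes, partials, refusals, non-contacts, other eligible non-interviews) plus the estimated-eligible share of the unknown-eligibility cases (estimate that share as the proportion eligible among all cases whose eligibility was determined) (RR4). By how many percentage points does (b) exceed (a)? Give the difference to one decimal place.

1.3

Num = 228 + 33 = 261
Denominator = 228 + 33 + 120 + 114 + 16 + 120 = 631
RR2 = 261 / 631 = 0.4136
Determined eligible = 228 + 33 + 120 + 114 + 16 = 511
e = 511 / (511 + 100) = 511 / 611 = 0.8363
e × U = 0.8363 × 120 = 100.36
Denominator = 511 + 100.36 = 611.36
RR4 = 261 / 611.36 = 0.4269
Difference = 42.69 − 41.36 = 1.33 percentage points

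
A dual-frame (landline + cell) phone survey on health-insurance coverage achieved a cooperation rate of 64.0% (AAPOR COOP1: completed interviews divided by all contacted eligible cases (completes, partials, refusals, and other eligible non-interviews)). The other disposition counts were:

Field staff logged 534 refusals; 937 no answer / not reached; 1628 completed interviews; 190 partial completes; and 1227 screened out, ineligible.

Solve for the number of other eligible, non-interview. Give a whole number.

COOP1 = 1628 / D = 0.640
D = 1628 / 0.640 = 2543.8
Remaining denominator categories sum to 2352
other eligible, non-interview = 2543.8 − 2352 ≈ 192

192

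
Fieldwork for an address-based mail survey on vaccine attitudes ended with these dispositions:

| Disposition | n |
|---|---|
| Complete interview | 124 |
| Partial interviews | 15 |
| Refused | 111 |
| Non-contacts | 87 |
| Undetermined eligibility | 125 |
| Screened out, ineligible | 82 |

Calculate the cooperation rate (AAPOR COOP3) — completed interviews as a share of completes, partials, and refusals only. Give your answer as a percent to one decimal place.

49.6%

Num → 124
Base → 124 + 15 + 111 = 250
COOP3 = 124 / 250 = 0.4960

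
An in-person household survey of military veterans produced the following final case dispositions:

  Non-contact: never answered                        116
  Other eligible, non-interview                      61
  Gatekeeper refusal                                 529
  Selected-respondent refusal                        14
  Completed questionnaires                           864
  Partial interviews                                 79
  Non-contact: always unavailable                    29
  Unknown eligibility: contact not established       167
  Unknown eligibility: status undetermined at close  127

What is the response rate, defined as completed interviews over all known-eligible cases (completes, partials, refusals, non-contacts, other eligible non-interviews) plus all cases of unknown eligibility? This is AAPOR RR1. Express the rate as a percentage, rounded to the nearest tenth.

43.5%

Declined to participate = 529 + 14 = 543
No contact after all attempts = 116 + 29 = 145
Undetermined eligibility = 167 + 127 = 294
Top = 864
Denom = 864 + 79 + 543 + 145 + 61 + 294 = 1986
RR1 = 864 / 1986 = 0.4350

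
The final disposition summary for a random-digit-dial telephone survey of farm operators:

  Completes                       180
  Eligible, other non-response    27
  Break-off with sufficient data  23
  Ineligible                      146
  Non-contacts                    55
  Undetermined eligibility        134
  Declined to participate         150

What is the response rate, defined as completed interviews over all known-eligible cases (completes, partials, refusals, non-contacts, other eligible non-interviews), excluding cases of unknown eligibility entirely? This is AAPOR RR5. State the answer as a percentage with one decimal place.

Num → 180
Denominator → 180 + 23 + 150 + 55 + 27 = 435
RR5 = 180 / 435 = 0.4138

41.4%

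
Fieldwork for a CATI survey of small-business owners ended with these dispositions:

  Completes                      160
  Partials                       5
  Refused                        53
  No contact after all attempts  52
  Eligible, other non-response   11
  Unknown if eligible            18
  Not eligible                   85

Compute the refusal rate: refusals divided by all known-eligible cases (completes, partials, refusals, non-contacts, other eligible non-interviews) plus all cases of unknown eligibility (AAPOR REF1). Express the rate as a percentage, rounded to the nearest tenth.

Top: 53
Base: 160 + 5 + 53 + 52 + 11 + 18 = 299
REF1 = 53 / 299 = 0.1773

17.7%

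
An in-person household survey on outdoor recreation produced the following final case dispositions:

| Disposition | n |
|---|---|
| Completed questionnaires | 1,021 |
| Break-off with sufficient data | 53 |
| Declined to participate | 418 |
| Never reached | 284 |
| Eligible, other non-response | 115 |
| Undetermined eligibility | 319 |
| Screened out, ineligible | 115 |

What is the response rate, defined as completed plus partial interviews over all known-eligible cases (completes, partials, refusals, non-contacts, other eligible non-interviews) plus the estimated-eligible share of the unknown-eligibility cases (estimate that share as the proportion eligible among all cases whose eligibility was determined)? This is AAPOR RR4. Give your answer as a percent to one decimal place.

Num = 1021 + 53 = 1074
Determined eligible = 1021 + 53 + 418 + 284 + 115 = 1891
e = 1891 / (1891 + 115) = 1891 / 2006 = 0.9427
e × U = 0.9427 × 319 = 300.72
Base = 1891 + 300.72 = 2191.72
RR4 = 1074 / 2191.72 = 0.4900

49.0%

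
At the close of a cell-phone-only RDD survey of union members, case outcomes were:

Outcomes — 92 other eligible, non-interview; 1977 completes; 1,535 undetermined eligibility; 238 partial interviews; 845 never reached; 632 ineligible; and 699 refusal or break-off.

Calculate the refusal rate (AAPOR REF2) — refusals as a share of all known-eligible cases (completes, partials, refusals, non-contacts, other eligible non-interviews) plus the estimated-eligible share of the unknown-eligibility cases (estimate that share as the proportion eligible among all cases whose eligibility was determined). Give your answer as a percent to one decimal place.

13.5%

Numerator = 699
Known eligible = 1977 + 238 + 699 + 845 + 92 = 3851
e = 3851 / (3851 + 632) = 3851 / 4483 = 0.8590
e × U = 0.8590 × 1535 = 1318.57
Denom = 3851 + 1318.57 = 5169.57
REF2 = 699 / 5169.57 = 0.1352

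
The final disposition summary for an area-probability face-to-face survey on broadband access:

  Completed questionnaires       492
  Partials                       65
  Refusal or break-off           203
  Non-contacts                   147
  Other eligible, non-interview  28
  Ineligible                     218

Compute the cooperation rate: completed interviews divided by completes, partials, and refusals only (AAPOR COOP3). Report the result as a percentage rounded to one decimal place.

Numerator: 492
Denom: 492 + 65 + 203 = 760
COOP3 = 492 / 760 = 0.6474

64.7%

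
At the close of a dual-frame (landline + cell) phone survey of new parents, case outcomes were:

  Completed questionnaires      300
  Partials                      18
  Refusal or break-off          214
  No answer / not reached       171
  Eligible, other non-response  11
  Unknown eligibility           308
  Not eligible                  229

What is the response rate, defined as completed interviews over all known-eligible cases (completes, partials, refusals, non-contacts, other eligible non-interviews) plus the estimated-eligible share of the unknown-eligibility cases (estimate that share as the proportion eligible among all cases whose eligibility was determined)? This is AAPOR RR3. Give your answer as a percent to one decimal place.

31.7%

Top: 300
Determined eligible: 300 + 18 + 214 + 171 + 11 = 714
e = 714 / (714 + 229) = 714 / 943 = 0.7572
Eligible share of unknowns: 0.7572 × 308 = 233.22
Denominator: 714 + 233.22 = 947.22
RR3 = 300 / 947.22 = 0.3167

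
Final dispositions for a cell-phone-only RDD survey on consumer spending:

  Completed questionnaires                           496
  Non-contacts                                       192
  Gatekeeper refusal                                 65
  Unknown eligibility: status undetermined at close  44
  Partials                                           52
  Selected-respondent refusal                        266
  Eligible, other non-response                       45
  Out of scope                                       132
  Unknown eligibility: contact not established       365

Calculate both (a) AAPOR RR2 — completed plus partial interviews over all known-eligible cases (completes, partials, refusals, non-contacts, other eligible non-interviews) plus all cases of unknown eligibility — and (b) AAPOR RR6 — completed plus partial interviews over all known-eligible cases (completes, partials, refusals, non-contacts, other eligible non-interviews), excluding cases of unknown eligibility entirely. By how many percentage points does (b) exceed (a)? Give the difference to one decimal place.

Refusals = 65 + 266 = 331
Undetermined eligibility = 365 + 44 = 409
Top = 496 + 52 = 548
Denominator = 496 + 52 + 331 + 192 + 45 + 409 = 1525
RR2 = 548 / 1525 = 0.3593
Denominator = 496 + 52 + 331 + 192 + 45 = 1116
RR6 = 548 / 1116 = 0.4910
Difference = 49.10 − 35.93 = 13.17 percentage points

13.2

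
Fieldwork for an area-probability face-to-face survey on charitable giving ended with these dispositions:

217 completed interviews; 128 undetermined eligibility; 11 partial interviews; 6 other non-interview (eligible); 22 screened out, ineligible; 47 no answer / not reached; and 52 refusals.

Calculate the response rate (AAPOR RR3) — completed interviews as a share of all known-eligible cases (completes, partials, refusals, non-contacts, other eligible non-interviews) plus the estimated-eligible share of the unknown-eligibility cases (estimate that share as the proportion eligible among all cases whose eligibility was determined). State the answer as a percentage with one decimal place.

Numerator: 217
Eligible (known): 217 + 11 + 52 + 47 + 6 = 333
e = 333 / (333 + 22) = 333 / 355 = 0.9380
e × U: 0.9380 × 128 = 120.06
Base: 333 + 120.06 = 453.06
RR3 = 217 / 453.06 = 0.4790

47.9%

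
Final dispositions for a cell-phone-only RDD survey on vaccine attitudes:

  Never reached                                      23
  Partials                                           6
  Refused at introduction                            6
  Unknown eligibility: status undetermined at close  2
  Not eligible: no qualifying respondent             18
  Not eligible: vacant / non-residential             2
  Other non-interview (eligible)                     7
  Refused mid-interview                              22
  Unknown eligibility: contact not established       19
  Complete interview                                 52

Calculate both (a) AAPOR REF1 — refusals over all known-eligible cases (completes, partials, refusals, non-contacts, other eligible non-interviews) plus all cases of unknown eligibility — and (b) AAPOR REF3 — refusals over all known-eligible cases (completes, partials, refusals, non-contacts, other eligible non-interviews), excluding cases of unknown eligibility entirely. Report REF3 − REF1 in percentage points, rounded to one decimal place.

Refusal or break-off = 6 + 22 = 28
Unknown if eligible = 19 + 2 = 21
Out of scope = 18 + 2 = 20
Top = 28
Denominator = 52 + 6 + 28 + 23 + 7 + 21 = 137
REF1 = 28 / 137 = 0.2044
Denominator = 52 + 6 + 28 + 23 + 7 = 116
REF3 = 28 / 116 = 0.2414
Difference = 24.14 − 20.44 = 3.70 percentage points

3.7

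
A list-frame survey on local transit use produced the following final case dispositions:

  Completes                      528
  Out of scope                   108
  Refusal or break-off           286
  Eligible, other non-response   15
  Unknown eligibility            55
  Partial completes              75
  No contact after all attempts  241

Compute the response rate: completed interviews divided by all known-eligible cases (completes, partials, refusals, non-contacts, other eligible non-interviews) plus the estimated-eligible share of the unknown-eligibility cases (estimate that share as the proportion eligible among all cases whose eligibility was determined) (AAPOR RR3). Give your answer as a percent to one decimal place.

44.2%

Numerator → 528
Known eligible → 528 + 75 + 286 + 241 + 15 = 1145
e = 1145 / (1145 + 108) = 1145 / 1253 = 0.9138
Eligible share of unknowns → 0.9138 × 55 = 50.26
Base → 1145 + 50.26 = 1195.26
RR3 = 528 / 1195.26 = 0.4417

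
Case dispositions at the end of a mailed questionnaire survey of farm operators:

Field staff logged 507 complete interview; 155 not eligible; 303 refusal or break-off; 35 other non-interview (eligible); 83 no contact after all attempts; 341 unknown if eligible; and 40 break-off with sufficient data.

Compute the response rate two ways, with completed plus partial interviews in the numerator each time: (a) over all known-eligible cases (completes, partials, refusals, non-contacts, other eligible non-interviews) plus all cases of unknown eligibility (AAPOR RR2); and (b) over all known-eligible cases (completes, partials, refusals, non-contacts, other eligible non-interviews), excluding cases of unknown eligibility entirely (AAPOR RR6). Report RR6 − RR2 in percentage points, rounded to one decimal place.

Top: 507 + 40 = 547
Base: 507 + 40 + 303 + 83 + 35 + 341 = 1309
RR2 = 547 / 1309 = 0.4179
Base: 507 + 40 + 303 + 83 + 35 = 968
RR6 = 547 / 968 = 0.5651
Difference = 56.51 − 41.79 = 14.72 percentage points

14.7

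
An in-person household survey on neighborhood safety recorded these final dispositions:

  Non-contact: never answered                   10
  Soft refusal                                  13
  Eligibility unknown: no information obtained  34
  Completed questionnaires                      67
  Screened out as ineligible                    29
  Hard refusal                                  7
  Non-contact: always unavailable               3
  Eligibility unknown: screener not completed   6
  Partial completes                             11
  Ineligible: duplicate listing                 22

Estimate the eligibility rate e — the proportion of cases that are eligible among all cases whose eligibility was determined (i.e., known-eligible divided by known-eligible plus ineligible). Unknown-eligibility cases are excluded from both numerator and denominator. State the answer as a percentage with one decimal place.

68.5%

Refusal or break-off = 7 + 13 = 20
Never reached = 10 + 3 = 13
Eligibility not determined = 6 + 34 = 40
Ineligible = 29 + 22 = 51
Known eligible = 67 + 11 + 20 + 13 = 111
e = 111 / (111 + 51) = 111 / 162 = 0.6852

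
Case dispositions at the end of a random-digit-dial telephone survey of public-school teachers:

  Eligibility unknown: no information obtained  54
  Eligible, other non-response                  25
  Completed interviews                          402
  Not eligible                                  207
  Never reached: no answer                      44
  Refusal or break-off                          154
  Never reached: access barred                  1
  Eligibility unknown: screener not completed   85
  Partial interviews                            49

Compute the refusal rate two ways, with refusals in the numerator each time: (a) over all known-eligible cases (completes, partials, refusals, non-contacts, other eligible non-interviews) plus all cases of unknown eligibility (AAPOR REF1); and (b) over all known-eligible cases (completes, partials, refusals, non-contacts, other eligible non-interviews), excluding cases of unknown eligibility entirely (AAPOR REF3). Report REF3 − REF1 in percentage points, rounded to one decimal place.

3.9

Never reached = 44 + 1 = 45
Eligibility not determined = 85 + 54 = 139
Num = 154
Base = 402 + 49 + 154 + 45 + 25 + 139 = 814
REF1 = 154 / 814 = 0.1892
Base = 402 + 49 + 154 + 45 + 25 = 675
REF3 = 154 / 675 = 0.2281
Difference = 22.81 − 18.92 = 3.89 percentage points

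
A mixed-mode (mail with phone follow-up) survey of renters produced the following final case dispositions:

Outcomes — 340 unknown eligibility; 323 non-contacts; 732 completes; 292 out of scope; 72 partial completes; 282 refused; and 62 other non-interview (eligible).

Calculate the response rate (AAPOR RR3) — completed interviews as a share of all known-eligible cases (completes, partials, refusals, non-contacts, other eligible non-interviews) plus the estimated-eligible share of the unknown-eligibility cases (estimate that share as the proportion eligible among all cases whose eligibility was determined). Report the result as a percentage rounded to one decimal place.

41.7%

Top: 732
Eligible (known): 732 + 72 + 282 + 323 + 62 = 1471
e = 1471 / (1471 + 292) = 1471 / 1763 = 0.8344
Estimated eligible among unknowns: 0.8344 × 340 = 283.70
Denom: 1471 + 283.70 = 1754.70
RR3 = 732 / 1754.70 = 0.4172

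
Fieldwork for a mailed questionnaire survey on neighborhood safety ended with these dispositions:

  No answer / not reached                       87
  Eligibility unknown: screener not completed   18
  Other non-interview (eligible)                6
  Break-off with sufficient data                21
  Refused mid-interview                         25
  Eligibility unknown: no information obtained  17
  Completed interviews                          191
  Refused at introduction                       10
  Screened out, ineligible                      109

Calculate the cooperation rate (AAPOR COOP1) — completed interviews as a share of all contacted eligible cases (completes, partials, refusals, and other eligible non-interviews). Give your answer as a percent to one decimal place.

75.5%

Declined to participate = 10 + 25 = 35
Undetermined eligibility = 18 + 17 = 35
Numerator → 191
Denominator → 191 + 21 + 35 + 6 = 253
COOP1 = 191 / 253 = 0.7549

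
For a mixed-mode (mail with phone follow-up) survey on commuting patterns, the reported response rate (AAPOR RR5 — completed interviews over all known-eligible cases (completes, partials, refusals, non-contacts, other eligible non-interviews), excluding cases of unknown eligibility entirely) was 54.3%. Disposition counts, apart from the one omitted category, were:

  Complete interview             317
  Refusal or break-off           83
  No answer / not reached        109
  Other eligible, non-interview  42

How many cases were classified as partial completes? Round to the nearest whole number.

33

RR5 = 317 / D = 0.543
D = 317 / 0.543 = 583.8
Remaining denominator categories sum to 551
partial completes = 583.8 − 551 ≈ 33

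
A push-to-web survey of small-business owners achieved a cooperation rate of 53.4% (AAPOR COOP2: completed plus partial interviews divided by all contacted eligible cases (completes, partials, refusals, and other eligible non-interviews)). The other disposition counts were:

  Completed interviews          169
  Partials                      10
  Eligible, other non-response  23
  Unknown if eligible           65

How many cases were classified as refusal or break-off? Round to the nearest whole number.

133

Numerator: 169 + 10 = 179
COOP2 = 179 / D = 0.534
D = 179 / 0.534 = 335.2
Remaining denominator categories sum to 202
refusal or break-off = 335.2 − 202 ≈ 133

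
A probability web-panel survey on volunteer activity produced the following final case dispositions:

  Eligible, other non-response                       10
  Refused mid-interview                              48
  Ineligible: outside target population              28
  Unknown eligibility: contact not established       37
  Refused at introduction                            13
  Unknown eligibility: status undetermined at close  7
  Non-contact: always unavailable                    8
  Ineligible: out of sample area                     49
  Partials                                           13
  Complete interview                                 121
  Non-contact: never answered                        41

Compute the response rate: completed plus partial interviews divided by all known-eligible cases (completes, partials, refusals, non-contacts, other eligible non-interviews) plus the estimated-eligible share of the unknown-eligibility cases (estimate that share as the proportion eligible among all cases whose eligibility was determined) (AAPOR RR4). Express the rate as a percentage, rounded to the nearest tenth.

Refused = 13 + 48 = 61
No contact after all attempts = 41 + 8 = 49
Eligibility not determined = 37 + 7 = 44
Out of scope = 28 + 49 = 77
Numerator: 121 + 13 = 134
Known eligible: 121 + 13 + 61 + 49 + 10 = 254
e = 254 / (254 + 77) = 254 / 331 = 0.7674
Eligible share of unknowns: 0.7674 × 44 = 33.77
Denominator: 254 + 33.77 = 287.77
RR4 = 134 / 287.77 = 0.4656

46.6%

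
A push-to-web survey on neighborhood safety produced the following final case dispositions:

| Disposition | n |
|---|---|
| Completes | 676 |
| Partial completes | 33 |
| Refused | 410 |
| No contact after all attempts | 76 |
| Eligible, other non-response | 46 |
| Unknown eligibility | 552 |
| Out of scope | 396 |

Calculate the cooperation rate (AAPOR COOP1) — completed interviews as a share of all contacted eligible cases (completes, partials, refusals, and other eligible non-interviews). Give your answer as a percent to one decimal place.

Num: 676
Denominator: 676 + 33 + 410 + 46 = 1165
COOP1 = 676 / 1165 = 0.5803

58.0%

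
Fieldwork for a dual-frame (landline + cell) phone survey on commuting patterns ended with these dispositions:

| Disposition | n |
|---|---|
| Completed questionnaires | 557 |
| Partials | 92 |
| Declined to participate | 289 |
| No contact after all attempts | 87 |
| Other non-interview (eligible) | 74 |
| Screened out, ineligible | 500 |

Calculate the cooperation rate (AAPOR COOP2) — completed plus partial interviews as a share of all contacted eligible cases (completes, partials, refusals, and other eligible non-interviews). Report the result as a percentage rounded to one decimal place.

64.1%

Num → 557 + 92 = 649
Base → 557 + 92 + 289 + 74 = 1012
COOP2 = 649 / 1012 = 0.6413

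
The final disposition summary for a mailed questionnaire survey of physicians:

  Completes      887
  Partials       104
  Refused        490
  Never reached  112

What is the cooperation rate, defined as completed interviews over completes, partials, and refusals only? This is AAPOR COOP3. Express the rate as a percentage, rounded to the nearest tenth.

59.9%

Numerator = 887
Base = 887 + 104 + 490 = 1481
COOP3 = 887 / 1481 = 0.5989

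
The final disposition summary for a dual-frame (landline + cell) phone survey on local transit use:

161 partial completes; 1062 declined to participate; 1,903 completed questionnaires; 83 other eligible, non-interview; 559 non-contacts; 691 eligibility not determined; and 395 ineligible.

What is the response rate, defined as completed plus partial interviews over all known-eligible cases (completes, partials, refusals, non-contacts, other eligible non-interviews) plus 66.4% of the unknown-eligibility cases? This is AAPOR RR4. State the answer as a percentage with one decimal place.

Num = 1903 + 161 = 2064
Eligible (known) = 1903 + 161 + 1062 + 559 + 83 = 3768
Estimated eligible among unknowns = 0.6640 × 691 = 458.82
Denom = 3768 + 458.82 = 4226.82
RR4 = 2064 / 4226.82 = 0.4883

48.8%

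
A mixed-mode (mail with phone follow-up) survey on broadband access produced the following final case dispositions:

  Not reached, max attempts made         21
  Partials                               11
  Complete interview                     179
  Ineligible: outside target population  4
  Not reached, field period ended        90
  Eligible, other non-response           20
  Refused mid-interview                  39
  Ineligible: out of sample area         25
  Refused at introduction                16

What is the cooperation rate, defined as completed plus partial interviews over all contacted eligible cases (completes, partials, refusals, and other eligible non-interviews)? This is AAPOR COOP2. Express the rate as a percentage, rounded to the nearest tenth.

Declined to participate = 16 + 39 = 55
No contact after all attempts = 90 + 21 = 111
Out of scope = 4 + 25 = 29
Top → 179 + 11 = 190
Denom → 179 + 11 + 55 + 20 = 265
COOP2 = 190 / 265 = 0.7170

71.7%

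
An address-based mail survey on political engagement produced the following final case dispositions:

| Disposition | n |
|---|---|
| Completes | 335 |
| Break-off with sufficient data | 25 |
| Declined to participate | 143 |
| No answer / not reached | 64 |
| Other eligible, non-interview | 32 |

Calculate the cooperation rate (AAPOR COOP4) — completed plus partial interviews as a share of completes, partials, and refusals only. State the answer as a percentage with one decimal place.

71.6%

Top: 335 + 25 = 360
Denominator: 335 + 25 + 143 = 503
COOP4 = 360 / 503 = 0.7157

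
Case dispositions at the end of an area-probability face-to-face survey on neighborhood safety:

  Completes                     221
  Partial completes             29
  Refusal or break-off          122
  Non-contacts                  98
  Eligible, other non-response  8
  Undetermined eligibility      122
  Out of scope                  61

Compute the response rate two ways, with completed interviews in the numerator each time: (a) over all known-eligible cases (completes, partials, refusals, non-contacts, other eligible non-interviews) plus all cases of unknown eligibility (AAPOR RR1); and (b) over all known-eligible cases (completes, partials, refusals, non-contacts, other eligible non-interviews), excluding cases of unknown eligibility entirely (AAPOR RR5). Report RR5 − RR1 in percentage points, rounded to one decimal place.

Numerator = 221
Denominator = 221 + 29 + 122 + 98 + 8 + 122 = 600
RR1 = 221 / 600 = 0.3683
Denominator = 221 + 29 + 122 + 98 + 8 = 478
RR5 = 221 / 478 = 0.4623
Difference = 46.23 − 36.83 = 9.40 percentage points

9.4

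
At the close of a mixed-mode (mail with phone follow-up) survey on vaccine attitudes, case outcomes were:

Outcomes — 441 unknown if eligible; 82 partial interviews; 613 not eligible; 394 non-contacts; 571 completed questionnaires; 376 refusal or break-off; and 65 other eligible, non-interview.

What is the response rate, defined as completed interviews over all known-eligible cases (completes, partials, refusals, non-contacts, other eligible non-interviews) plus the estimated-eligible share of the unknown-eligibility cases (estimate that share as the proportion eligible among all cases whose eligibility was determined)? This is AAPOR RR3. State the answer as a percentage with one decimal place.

31.7%

Numerator = 571
Known eligible = 571 + 82 + 376 + 394 + 65 = 1488
e = 1488 / (1488 + 613) = 1488 / 2101 = 0.7082
Eligible share of unknowns = 0.7082 × 441 = 312.32
Denom = 1488 + 312.32 = 1800.32
RR3 = 571 / 1800.32 = 0.3172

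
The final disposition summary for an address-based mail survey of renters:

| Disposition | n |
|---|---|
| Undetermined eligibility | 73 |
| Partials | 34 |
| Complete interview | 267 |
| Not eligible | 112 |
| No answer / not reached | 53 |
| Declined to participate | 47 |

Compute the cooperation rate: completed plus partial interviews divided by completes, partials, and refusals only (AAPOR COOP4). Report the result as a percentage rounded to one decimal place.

Top: 267 + 34 = 301
Base: 267 + 34 + 47 = 348
COOP4 = 301 / 348 = 0.8649

86.5%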